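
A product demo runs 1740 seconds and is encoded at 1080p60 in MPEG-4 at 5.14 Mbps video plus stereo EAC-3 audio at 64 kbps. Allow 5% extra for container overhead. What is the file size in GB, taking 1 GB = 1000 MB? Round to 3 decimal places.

1.188 GB

Audio: 64 kbps = 0.064 Mbps.
Total bitrate: 5.14 + 0.064 = 5.204 Mbps.
Stream data: 5.204 Mbps × 1740 s = 9055.0 Mb.
With 5% container overhead: ×1.05.
9,508 Mb ÷ 8 = 1,188 MB → 1.188 GB.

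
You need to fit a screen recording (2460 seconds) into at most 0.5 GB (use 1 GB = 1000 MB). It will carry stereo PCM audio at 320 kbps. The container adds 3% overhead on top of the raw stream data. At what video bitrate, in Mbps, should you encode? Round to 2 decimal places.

1.26 Mbps

Budget: 0.5 GB = 4000.0 Mb.
Stream payload after overhead: 4000.0 / 1.03 = 3883.5 Mb.
Total bitrate budget: 3883.5 Mb / 2460 s = 1.579 Mbps.
Audio: 320 kbps = 0.320 Mbps.
Video: 1.579 − 0.320 = 1.259 Mbps.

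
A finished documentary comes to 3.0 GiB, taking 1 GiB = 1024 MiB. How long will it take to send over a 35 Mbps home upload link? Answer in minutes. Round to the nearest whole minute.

12 minutes

File: 3.0 GiB = 25769.8 Mb.
At 35 Mbps: 25769.8 / 35 = 736.3 s ≈ 12.3 minutes.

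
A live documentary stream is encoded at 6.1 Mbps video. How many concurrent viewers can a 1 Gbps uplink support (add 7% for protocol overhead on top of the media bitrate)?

153

On the wire with 7% overhead: 6.527 Mbps.
1 Gbps = 1,000 Mbps; 1,000 / 6.527 = 153.21 → 153 viewers.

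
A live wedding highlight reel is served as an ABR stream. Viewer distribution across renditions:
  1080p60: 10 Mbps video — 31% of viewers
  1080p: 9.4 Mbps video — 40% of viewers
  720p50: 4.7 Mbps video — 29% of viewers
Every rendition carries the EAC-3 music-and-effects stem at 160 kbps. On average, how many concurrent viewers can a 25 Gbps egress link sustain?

2982

Audio: 160 kbps = 0.160 Mbps.
Average per-viewer bitrate: 0.31×10.160 + 0.40×9.560 + 0.29×4.860 = 8.383 Mbps.
25 Gbps = 25,000 Mbps; 25,000 / 8.383 = 2982.23 → 2982.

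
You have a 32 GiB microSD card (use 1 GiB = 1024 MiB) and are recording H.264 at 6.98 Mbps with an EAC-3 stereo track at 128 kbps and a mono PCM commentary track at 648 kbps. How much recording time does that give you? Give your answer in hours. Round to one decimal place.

Audio total: 128 + 648 = 776 kbps = 0.776 Mbps.
Total bitrate: 6.98 + 0.776 = 7.756 Mbps.
Capacity: 32 GiB = 274,878 Mb.
Recording time: 274,878 / 7.756 = 35,441 s ≈ 9.84 hours.

9.8 hours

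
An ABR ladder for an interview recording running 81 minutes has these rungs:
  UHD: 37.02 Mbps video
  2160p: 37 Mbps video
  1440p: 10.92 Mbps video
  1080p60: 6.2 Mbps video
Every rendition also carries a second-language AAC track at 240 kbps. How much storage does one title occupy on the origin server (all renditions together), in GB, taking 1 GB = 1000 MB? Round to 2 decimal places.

81 min = 4860 s
Audio: 240 kbps = 0.240 Mbps.
Sum of rendition bitrates: (37.02+0.240) + (37+0.240) + (10.92+0.240) + (6.2+0.240) = 92.100 Mbps.
× 4860 s = 447,606 Mb = 55,951 MB = 55.95 GB.

55.95 GB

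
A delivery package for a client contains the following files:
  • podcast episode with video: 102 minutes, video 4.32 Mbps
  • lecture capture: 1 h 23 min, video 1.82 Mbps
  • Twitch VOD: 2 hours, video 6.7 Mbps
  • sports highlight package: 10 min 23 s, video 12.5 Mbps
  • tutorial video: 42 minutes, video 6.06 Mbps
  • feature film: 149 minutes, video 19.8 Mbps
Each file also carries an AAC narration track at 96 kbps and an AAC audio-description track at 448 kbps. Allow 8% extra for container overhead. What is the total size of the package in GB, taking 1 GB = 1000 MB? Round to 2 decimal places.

Audio total: 96 + 448 = 544 kbps = 0.544 Mbps.
podcast episode with video: 4.864 Mbps × 6120 s × 1.08 = 32149.1 Mb
lecture capture: 2.364 Mbps × 4980 s × 1.08 = 12714.5 Mb
Twitch VOD: 7.244 Mbps × 7200 s × 1.08 = 56329.3 Mb
sports highlight package: 13.044 Mbps × 623 s × 1.08 = 8776.5 Mb
tutorial video: 6.604 Mbps × 2520 s × 1.08 = 17973.4 Mb
feature film: 20.344 Mbps × 8940 s × 1.08 = 196425.4 Mb
Total: 324368.3 Mb = 40546.0 MB.
= 40.55 GB.

40.55 GB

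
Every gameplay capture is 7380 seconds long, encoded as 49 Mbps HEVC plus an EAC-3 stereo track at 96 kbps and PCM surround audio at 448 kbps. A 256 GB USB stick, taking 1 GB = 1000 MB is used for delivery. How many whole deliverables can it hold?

5

Audio total: 96 + 448 = 544 kbps = 0.544 Mbps.
Total bitrate: 49.544 Mbps.
Per item: 49.544 Mbps × 7380 s = 365,635 Mb = 45,704 MB.
Capacity: 256 GB = 2,048,000 Mb; 5.60 items → 5 complete.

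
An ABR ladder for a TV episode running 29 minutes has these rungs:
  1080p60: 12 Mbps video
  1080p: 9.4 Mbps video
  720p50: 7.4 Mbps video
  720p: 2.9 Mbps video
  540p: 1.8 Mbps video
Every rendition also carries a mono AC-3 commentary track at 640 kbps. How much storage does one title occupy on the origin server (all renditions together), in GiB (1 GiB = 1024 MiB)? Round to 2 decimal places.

29 min = 1740 s
Audio: 640 kbps = 0.640 Mbps.
Sum of rendition bitrates: (12+0.640) + (9.4+0.640) + (7.4+0.640) + (2.9+0.640) + (1.8+0.640) = 36.700 Mbps.
× 1740 s = 63,858 Mb = 7,982 MB = 7.434 GiB.

7.43 GiB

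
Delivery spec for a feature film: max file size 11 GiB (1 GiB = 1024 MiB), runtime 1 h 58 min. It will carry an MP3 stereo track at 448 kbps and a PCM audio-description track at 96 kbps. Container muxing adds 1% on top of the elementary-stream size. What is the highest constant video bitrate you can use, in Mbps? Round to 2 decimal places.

Budget: 11 GiB = 94489.3 Mb.
Stream payload after overhead: 94489.3 / 1.01 = 93553.7 Mb.
1 h 58 min = 118 min = 7080 s
Total bitrate budget: 93553.7 Mb / 7080 s = 13.214 Mbps.
Audio total: 448 + 96 = 544 kbps = 0.544 Mbps.
Video: 13.214 − 0.544 = 12.670 Mbps.

12.67 Mbps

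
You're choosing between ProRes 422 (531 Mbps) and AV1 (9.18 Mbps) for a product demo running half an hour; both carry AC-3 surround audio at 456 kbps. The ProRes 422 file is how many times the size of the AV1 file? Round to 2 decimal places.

55.15

30 min = 1800 s
Audio: 456 kbps = 0.456 Mbps.
ProRes 422: 531.456 Mbps × 1800 s = 956620.8 Mb = 119.578 GB.
AV1: 9.636 Mbps × 1800 s = 17344.8 Mb = 2.168 GB.
Ratio: 119.578 / 2.168 = 55.153.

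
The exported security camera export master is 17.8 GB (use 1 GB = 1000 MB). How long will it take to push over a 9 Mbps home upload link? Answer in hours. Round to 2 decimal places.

4.40 hours

File: 17.8 GB = 142400.0 Mb.
At 9 Mbps: 142400.0 / 9 = 15822.2 s ≈ 4.4 hours.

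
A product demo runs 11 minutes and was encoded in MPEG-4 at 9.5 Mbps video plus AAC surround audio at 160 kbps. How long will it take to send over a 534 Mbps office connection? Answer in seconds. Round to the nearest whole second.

12 seconds

11 min = 660 s
Audio: 160 kbps = 0.160 Mbps.
Total bitrate: 9.660 Mbps.
File: 9.660 Mbps × 660 s = 6375.6 Mb.
At 534 Mbps: 6375.6 / 534 = 11.9 s ≈ 11.9 seconds.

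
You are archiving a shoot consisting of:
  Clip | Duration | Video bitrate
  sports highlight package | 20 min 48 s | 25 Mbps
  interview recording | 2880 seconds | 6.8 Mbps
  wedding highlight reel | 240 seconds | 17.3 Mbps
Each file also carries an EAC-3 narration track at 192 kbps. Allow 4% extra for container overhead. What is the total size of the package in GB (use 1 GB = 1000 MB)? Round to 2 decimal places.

Audio: 192 kbps = 0.192 Mbps.
sports highlight package: 25.192 Mbps × 1248 s × 1.04 = 32697.2 Mb
interview recording: 6.992 Mbps × 2880 s × 1.04 = 20942.4 Mb
wedding highlight reel: 17.492 Mbps × 240 s × 1.04 = 4366.0 Mb
Total: 58005.6 Mb = 7250.7 MB.
= 7.251 GB.

7.25 GB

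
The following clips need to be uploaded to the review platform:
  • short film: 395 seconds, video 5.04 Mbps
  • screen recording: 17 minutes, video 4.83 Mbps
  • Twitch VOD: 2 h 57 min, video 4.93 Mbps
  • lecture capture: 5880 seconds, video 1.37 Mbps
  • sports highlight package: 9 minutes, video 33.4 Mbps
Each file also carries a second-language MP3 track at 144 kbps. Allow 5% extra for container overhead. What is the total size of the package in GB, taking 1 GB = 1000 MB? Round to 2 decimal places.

Audio: 144 kbps = 0.144 Mbps.
short film: 5.184 Mbps × 395 s × 1.05 = 2150.1 Mb
screen recording: 4.974 Mbps × 1020 s × 1.05 = 5327.2 Mb
Twitch VOD: 5.074 Mbps × 10620 s × 1.05 = 56580.2 Mb
lecture capture: 1.514 Mbps × 5880 s × 1.05 = 9347.4 Mb
sports highlight package: 33.544 Mbps × 540 s × 1.05 = 19019.4 Mb
Total: 92424.3 Mb = 11553.0 MB.
= 11.55 GB.

11.55 GB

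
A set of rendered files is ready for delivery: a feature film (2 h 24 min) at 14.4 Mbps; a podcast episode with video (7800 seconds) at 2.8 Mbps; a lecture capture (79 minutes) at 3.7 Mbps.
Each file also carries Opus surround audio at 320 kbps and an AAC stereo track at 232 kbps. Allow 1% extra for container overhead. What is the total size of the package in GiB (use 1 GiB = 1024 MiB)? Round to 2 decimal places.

Audio total: 320 + 232 = 552 kbps = 0.552 Mbps.
feature film: 14.952 Mbps × 8640 s × 1.01 = 130477.1 Mb
podcast episode with video: 3.352 Mbps × 7800 s × 1.01 = 26407.1 Mb
lecture capture: 4.252 Mbps × 4740 s × 1.01 = 20356.0 Mb
Total: 177240.2 Mb = 22155.0 MB.
= 20.63 GiB.

20.63 GiB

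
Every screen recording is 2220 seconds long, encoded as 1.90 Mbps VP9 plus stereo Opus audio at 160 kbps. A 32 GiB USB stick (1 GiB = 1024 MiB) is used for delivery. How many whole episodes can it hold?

60

Audio: 160 kbps = 0.160 Mbps.
Total bitrate: 2.060 Mbps.
Per item: 2.060 Mbps × 2220 s = 4,573 Mb = 571.6 MB.
Capacity: 32 GiB = 274,878 Mb; 60.11 items → 60 complete.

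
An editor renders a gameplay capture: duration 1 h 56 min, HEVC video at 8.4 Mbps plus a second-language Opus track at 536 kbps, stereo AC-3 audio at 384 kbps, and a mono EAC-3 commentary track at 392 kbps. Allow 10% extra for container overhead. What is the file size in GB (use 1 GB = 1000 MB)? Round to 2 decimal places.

9.29 GB

1 h 56 min = 116 min = 6960 s
Audio total: 536 + 384 + 392 = 1312 kbps = 1.312 Mbps.
Total bitrate: 8.4 + 1.312 = 9.712 Mbps.
Stream data: 9.712 Mbps × 6960 s = 67595.5 Mb.
With 10% container overhead: ×1.10.
74,355 Mb ÷ 8 = 9,294 MB → 9.294 GB.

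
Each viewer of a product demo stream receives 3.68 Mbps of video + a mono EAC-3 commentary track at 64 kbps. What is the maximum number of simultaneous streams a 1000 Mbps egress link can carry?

267

Audio: 64 kbps = 0.064 Mbps.
Per-viewer media rate: 3.744 Mbps.
1000 Mbps = 1,000 Mbps; 1,000 / 3.744 = 267.09 → 267 viewers.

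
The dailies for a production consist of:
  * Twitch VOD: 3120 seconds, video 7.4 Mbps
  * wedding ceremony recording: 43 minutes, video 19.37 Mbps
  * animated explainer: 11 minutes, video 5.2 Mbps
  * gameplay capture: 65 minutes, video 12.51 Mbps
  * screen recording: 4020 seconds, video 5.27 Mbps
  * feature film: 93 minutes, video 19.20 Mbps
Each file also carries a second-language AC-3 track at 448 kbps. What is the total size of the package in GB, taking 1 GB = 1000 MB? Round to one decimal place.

Audio: 448 kbps = 0.448 Mbps.
Twitch VOD: 7.848 Mbps × 3120 s = 24485.8 Mb
wedding ceremony recording: 19.818 Mbps × 2580 s = 51130.4 Mb
animated explainer: 5.648 Mbps × 660 s = 3727.7 Mb
gameplay capture: 12.958 Mbps × 3900 s = 50536.2 Mb
screen recording: 5.718 Mbps × 4020 s = 22986.4 Mb
feature film: 19.648 Mbps × 5580 s = 109635.8 Mb
Total: 262502.3 Mb = 32812.8 MB.
= 32.81 GB.

32.8 GB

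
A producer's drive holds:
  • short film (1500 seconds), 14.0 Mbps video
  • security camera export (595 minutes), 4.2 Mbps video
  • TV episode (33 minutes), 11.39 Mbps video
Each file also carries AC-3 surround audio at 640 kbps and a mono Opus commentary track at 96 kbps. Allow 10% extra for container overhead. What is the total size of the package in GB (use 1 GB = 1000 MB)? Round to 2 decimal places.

Audio total: 640 + 96 = 736 kbps = 0.736 Mbps.
short film: 14.736 Mbps × 1500 s × 1.10 = 24314.4 Mb
security camera export: 4.936 Mbps × 35700 s × 1.10 = 193836.7 Mb
TV episode: 12.126 Mbps × 1980 s × 1.10 = 26410.4 Mb
Total: 244561.5 Mb = 30570.2 MB.
= 30.57 GB.

30.57 GB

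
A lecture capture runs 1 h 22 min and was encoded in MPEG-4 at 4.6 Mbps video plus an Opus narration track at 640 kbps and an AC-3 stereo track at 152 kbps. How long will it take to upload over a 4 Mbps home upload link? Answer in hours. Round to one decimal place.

1 h 22 min = 82 min = 4920 s
Audio total: 640 + 152 = 792 kbps = 0.792 Mbps.
Total bitrate: 5.392 Mbps.
File: 5.392 Mbps × 4920 s = 26528.6 Mb.
At 4 Mbps: 26528.6 / 4 = 6632.2 s ≈ 1.84 hours.

1.8 hours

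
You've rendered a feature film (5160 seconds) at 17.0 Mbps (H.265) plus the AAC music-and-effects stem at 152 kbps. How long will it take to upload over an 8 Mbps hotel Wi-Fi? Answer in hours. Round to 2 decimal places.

Audio: 152 kbps = 0.152 Mbps.
Total bitrate: 17.152 Mbps.
File: 17.152 Mbps × 5160 s = 88504.3 Mb.
At 8 Mbps: 88504.3 / 8 = 11063.0 s ≈ 3.07 hours.

3.07 hours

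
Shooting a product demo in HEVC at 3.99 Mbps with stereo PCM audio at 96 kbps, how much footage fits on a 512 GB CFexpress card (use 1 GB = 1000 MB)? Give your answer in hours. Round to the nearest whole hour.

Audio: 96 kbps = 0.096 Mbps.
Total bitrate: 3.99 + 0.096 = 4.086 Mbps.
Capacity: 512 GB = 4,096,000 Mb.
Recording time: 4,096,000 / 4.086 = 1,002,447 s ≈ 278 hours.

278 hours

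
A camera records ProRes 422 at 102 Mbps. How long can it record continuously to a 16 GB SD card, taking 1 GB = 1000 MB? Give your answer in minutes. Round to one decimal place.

20.9 minutes

Capacity: 16 GB = 128,000 Mb.
Recording time: 128,000 / 102.000 = 1,255 s ≈ 20.9 minutes.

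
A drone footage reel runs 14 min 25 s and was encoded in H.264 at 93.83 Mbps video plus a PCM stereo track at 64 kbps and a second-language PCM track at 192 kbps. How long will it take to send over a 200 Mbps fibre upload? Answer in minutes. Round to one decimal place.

14 min 25 s = 865 s
Audio total: 64 + 192 = 256 kbps = 0.256 Mbps.
Total bitrate: 94.086 Mbps.
File: 94.086 Mbps × 865 s = 81384.4 Mb.
At 200 Mbps: 81384.4 / 200 = 406.9 s ≈ 6.78 minutes.

6.8 minutes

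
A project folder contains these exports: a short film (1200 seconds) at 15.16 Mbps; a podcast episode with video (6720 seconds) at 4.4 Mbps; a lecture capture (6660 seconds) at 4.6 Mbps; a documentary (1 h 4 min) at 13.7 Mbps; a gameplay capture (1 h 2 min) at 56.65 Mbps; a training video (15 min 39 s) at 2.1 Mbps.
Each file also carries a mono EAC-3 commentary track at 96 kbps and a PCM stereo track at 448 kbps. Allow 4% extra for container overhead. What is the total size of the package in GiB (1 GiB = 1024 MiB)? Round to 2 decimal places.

43.13 GiB

Audio total: 96 + 448 = 544 kbps = 0.544 Mbps.
short film: 15.704 Mbps × 1200 s × 1.04 = 19598.6 Mb
podcast episode with video: 4.944 Mbps × 6720 s × 1.04 = 34552.6 Mb
lecture capture: 5.144 Mbps × 6660 s × 1.04 = 35629.4 Mb
documentary: 14.244 Mbps × 3840 s × 1.04 = 56884.8 Mb
gameplay capture: 57.194 Mbps × 3720 s × 1.04 = 221272.1 Mb
training video: 2.644 Mbps × 939 s × 1.04 = 2582.0 Mb
Total: 370519.6 Mb = 46315.0 MB.
= 43.13 GiB.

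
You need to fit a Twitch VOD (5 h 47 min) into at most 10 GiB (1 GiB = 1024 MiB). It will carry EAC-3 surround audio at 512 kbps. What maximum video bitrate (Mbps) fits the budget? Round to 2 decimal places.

Budget: 10 GiB = 85899.3 Mb.
5 h 47 min = 347 min = 20820 s
Total bitrate budget: 85899.3 Mb / 20820 s = 4.126 Mbps.
Audio: 512 kbps = 0.512 Mbps.
Video: 4.126 − 0.512 = 3.614 Mbps.

3.61 Mbps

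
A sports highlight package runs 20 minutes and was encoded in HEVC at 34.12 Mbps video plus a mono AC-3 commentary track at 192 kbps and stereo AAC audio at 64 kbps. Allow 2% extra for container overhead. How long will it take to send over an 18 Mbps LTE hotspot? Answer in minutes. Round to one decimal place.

20 min = 1200 s
Audio total: 192 + 64 = 256 kbps = 0.256 Mbps.
Total bitrate: 34.376 Mbps.
File: 34.376 Mbps × 1200 s = 41251.2 Mb.
With 2% container overhead: ×1.02. → 42076.2 Mb.
At 18 Mbps: 42076.2 / 18 = 2337.6 s ≈ 39 minutes.

39.0 minutes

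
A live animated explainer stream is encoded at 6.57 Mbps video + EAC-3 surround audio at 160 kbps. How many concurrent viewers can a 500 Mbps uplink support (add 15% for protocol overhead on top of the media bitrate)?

64

Audio: 160 kbps = 0.160 Mbps.
Per-viewer media rate: 6.730 Mbps.
On the wire with 15% overhead: 7.739 Mbps.
500 Mbps = 500.0 Mbps; 500.0 / 7.739 = 64.60 → 64 viewers.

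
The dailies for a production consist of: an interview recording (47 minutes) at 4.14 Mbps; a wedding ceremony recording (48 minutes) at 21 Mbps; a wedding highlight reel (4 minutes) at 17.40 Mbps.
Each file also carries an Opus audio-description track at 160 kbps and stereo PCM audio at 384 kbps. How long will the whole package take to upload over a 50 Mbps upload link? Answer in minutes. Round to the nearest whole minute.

Audio total: 160 + 384 = 544 kbps = 0.544 Mbps.
interview recording: 4.684 Mbps × 2820 s = 13208.9 Mb
wedding ceremony recording: 21.544 Mbps × 2880 s = 62046.7 Mb
wedding highlight reel: 17.944 Mbps × 240 s = 4306.6 Mb
Total: 79562.2 Mb = 9945.3 MB.
At 50 Mbps: 79562.2 / 50 = 1591 s ≈ 26.5 minutes.

27 minutes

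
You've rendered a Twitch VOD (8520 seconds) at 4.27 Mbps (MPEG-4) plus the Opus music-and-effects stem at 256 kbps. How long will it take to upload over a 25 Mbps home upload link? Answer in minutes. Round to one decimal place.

Audio: 256 kbps = 0.256 Mbps.
Total bitrate: 4.526 Mbps.
File: 4.526 Mbps × 8520 s = 38561.5 Mb.
At 25 Mbps: 38561.5 / 25 = 1542.5 s ≈ 25.7 minutes.

25.7 minutes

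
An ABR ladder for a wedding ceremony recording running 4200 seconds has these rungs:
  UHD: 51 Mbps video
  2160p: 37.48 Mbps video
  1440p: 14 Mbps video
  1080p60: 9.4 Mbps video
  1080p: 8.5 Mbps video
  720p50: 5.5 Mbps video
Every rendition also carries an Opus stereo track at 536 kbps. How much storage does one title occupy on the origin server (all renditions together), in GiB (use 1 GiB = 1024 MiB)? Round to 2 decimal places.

Audio: 536 kbps = 0.536 Mbps.
Sum of rendition bitrates: (51+0.536) + (37.48+0.536) + (14+0.536) + (9.4+0.536) + (8.5+0.536) + (5.5+0.536) = 129.096 Mbps.
× 4200 s = 542,203 Mb = 67,775 MB = 63.12 GiB.

63.12 GiB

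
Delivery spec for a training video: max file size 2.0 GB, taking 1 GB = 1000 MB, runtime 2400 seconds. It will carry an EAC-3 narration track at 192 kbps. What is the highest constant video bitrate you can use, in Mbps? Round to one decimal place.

Budget: 2.0 GB = 16000.0 Mb.
Total bitrate budget: 16000.0 Mb / 2400 s = 6.667 Mbps.
Audio: 192 kbps = 0.192 Mbps.
Video: 6.667 − 0.192 = 6.475 Mbps.

6.5 Mbps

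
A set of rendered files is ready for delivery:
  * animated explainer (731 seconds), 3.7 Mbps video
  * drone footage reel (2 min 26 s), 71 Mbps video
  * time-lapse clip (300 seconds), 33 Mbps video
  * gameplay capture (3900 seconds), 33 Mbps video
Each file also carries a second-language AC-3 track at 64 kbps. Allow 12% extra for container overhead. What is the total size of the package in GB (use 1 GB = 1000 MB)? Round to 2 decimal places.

21.28 GB

Audio: 64 kbps = 0.064 Mbps.
animated explainer: 3.764 Mbps × 731 s × 1.12 = 3081.7 Mb
drone footage reel: 71.064 Mbps × 146 s × 1.12 = 11620.4 Mb
time-lapse clip: 33.064 Mbps × 300 s × 1.12 = 11109.5 Mb
gameplay capture: 33.064 Mbps × 3900 s × 1.12 = 144423.6 Mb
Total: 170235.1 Mb = 21279.4 MB.
= 21.28 GB.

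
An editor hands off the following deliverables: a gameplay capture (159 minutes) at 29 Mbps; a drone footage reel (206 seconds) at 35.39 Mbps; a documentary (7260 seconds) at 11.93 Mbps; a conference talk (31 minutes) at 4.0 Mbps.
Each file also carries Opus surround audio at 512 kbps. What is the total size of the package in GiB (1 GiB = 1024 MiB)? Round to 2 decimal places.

Audio: 512 kbps = 0.512 Mbps.
gameplay capture: 29.512 Mbps × 9540 s = 281544.5 Mb
drone footage reel: 35.902 Mbps × 206 s = 7395.8 Mb
documentary: 12.442 Mbps × 7260 s = 90328.9 Mb
conference talk: 4.512 Mbps × 1860 s = 8392.3 Mb
Total: 387661.5 Mb = 48457.7 MB.
= 45.13 GiB.

45.13 GiB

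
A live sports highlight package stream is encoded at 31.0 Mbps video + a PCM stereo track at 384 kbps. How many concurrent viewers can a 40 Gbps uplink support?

Audio: 384 kbps = 0.384 Mbps.
Per-viewer media rate: 31.384 Mbps.
40 Gbps = 40,000 Mbps; 40,000 / 31.384 = 1274.53 → 1274 viewers.

1274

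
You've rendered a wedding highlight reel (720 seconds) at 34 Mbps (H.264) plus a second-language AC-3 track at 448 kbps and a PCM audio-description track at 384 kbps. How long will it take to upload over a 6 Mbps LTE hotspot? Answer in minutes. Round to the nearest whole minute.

70 minutes

Audio total: 448 + 384 = 832 kbps = 0.832 Mbps.
Total bitrate: 34.832 Mbps.
File: 34.832 Mbps × 720 s = 25079.0 Mb.
At 6 Mbps: 25079.0 / 6 = 4179.8 s ≈ 69.7 minutes.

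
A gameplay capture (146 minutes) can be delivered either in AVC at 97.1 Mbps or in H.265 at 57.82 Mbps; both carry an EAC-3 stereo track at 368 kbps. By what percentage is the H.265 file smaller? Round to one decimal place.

146 min = 8760 s
Audio: 368 kbps = 0.368 Mbps.
AVC: 97.468 Mbps × 8760 s = 853819.7 Mb = 106.727 GB.
H.265: 58.188 Mbps × 8760 s = 509726.9 Mb = 63.716 GB.
Reduction: (1 − 63.716/106.727) × 100 = 40.30%.

40.3%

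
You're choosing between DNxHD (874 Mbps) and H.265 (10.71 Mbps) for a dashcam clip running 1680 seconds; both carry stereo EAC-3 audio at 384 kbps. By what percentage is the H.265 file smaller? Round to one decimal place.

Audio: 384 kbps = 0.384 Mbps.
DNxHD: 874.384 Mbps × 1680 s = 1468965.1 Mb = 183.621 GB.
H.265: 11.094 Mbps × 1680 s = 18637.9 Mb = 2.330 GB.
Reduction: (1 − 2.330/183.621) × 100 = 98.73%.

98.7%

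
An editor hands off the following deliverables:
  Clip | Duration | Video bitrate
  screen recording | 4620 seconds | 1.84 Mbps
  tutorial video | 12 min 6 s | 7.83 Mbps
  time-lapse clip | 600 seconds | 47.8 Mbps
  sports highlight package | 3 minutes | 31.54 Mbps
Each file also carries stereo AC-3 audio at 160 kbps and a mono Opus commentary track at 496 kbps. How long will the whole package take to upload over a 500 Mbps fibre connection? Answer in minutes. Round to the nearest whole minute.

2 minutes

Audio total: 160 + 496 = 656 kbps = 0.656 Mbps.
screen recording: 2.496 Mbps × 4620 s = 11531.5 Mb
tutorial video: 8.486 Mbps × 726 s = 6160.8 Mb
time-lapse clip: 48.456 Mbps × 600 s = 29073.6 Mb
sports highlight package: 32.196 Mbps × 180 s = 5795.3 Mb
Total: 52561.2 Mb = 6570.2 MB.
At 500 Mbps: 52561.2 / 500 = 105 s ≈ 1.75 minutes.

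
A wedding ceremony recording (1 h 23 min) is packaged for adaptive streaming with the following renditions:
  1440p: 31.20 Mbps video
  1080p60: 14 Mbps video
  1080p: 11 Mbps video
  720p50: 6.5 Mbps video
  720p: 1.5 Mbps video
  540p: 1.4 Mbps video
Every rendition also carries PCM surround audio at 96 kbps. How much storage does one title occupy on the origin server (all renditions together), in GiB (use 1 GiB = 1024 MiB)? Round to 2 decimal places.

1 h 23 min = 83 min = 4980 s
Audio: 96 kbps = 0.096 Mbps.
Sum of rendition bitrates: (31.20+0.096) + (14+0.096) + (11+0.096) + (6.5+0.096) + (1.5+0.096) + (1.4+0.096) = 66.176 Mbps.
× 4980 s = 329,556 Mb = 41,195 MB = 38.37 GiB.

38.37 GiB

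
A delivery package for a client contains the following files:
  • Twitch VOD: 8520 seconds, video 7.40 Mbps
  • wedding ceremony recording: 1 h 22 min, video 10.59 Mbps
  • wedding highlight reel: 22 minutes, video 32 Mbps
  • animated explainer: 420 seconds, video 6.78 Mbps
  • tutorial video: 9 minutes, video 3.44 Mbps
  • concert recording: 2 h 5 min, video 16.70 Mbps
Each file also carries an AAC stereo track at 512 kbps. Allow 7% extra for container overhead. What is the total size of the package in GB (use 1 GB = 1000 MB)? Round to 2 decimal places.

Audio: 512 kbps = 0.512 Mbps.
Twitch VOD: 7.912 Mbps × 8520 s × 1.07 = 72129.0 Mb
wedding ceremony recording: 11.102 Mbps × 4920 s × 1.07 = 58445.4 Mb
wedding highlight reel: 32.512 Mbps × 1320 s × 1.07 = 45919.9 Mb
animated explainer: 7.292 Mbps × 420 s × 1.07 = 3277.0 Mb
tutorial video: 3.952 Mbps × 540 s × 1.07 = 2283.5 Mb
concert recording: 17.212 Mbps × 7500 s × 1.07 = 138126.3 Mb
Total: 320181.1 Mb = 40022.6 MB.
= 40.02 GB.

40.02 GB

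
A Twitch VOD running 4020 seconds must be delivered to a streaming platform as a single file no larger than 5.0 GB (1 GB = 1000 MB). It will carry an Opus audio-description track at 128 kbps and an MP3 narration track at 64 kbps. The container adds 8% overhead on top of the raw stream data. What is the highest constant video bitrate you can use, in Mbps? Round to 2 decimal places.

Budget: 5.0 GB = 40000.0 Mb.
Stream payload after overhead: 40000.0 / 1.08 = 37037.0 Mb.
Total bitrate budget: 37037.0 Mb / 4020 s = 9.213 Mbps.
Audio total: 128 + 64 = 192 kbps = 0.192 Mbps.
Video: 9.213 − 0.192 = 9.021 Mbps.

9.02 Mbps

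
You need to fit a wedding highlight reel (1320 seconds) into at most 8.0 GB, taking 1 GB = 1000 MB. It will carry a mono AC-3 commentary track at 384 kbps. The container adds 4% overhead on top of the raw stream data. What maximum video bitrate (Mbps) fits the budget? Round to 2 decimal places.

46.24 Mbps

Budget: 8.0 GB = 64000.0 Mb.
Stream payload after overhead: 64000.0 / 1.04 = 61538.5 Mb.
Total bitrate budget: 61538.5 Mb / 1320 s = 46.620 Mbps.
Audio: 384 kbps = 0.384 Mbps.
Video: 46.620 − 0.384 = 46.236 Mbps.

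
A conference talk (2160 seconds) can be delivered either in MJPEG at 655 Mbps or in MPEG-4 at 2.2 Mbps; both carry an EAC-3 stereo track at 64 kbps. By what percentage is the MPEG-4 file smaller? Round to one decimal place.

99.7%

Audio: 64 kbps = 0.064 Mbps.
MJPEG: 655.064 Mbps × 2160 s = 1414938.2 Mb = 176.867 GB.
MPEG-4: 2.264 Mbps × 2160 s = 4890.2 Mb = 0.611 GB.
Reduction: (1 − 0.611/176.867) × 100 = 99.65%.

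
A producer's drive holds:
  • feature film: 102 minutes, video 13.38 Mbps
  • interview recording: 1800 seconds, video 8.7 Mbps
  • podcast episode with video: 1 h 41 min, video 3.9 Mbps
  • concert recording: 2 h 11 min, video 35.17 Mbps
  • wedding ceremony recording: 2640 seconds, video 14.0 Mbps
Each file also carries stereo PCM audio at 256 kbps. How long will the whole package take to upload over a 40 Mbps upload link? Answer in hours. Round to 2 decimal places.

3.06 hours

Audio: 256 kbps = 0.256 Mbps.
feature film: 13.636 Mbps × 6120 s = 83452.3 Mb
interview recording: 8.956 Mbps × 1800 s = 16120.8 Mb
podcast episode with video: 4.156 Mbps × 6060 s = 25185.4 Mb
concert recording: 35.426 Mbps × 7860 s = 278448.4 Mb
wedding ceremony recording: 14.256 Mbps × 2640 s = 37635.8 Mb
Total: 440842.7 Mb = 55105.3 MB.
At 40 Mbps: 440842.7 / 40 = 11021 s ≈ 3.06 hours.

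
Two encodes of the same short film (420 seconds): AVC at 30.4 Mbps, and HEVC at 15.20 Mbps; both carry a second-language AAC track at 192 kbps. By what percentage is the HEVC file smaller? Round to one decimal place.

Audio: 192 kbps = 0.192 Mbps.
AVC: 30.592 Mbps × 420 s = 12848.6 Mb = 1.496 GiB.
HEVC: 15.392 Mbps × 420 s = 6464.6 Mb = 0.753 GiB.
Reduction: (1 − 0.753/1.496) × 100 = 49.69%.

49.7%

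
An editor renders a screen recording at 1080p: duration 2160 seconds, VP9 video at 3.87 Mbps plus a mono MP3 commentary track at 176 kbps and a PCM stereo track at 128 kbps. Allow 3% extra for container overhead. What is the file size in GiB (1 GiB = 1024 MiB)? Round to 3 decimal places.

1.081 GiB

Audio total: 176 + 128 = 304 kbps = 0.304 Mbps.
Total bitrate: 3.87 + 0.304 = 4.174 Mbps.
Stream data: 4.174 Mbps × 2160 s = 9015.8 Mb.
With 3% container overhead: ×1.03.
9,286 Mb = 1,160,789,400 bytes ÷ 1,073,741,824 = 1.081 GiB.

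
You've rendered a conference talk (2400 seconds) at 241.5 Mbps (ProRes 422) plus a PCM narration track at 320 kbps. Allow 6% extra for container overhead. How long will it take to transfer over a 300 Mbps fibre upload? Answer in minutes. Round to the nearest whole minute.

Audio: 320 kbps = 0.320 Mbps.
Total bitrate: 241.820 Mbps.
File: 241.820 Mbps × 2400 s = 580368.0 Mb.
With 6% container overhead: ×1.06. → 615190.1 Mb.
At 300 Mbps: 615190.1 / 300 = 2050.6 s ≈ 34.2 minutes.

34 minutes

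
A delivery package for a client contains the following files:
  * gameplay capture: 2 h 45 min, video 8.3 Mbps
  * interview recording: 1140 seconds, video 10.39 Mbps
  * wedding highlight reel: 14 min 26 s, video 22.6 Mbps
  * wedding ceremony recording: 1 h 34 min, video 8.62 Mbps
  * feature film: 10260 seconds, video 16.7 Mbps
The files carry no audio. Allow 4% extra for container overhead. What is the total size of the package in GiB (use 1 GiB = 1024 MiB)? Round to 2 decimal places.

40.38 GiB

gameplay capture: 8.300 Mbps × 9900 s × 1.04 = 85456.8 Mb
interview recording: 10.390 Mbps × 1140 s × 1.04 = 12318.4 Mb
wedding highlight reel: 22.600 Mbps × 866 s × 1.04 = 20354.5 Mb
wedding ceremony recording: 8.620 Mbps × 5640 s × 1.04 = 50561.5 Mb
feature film: 16.700 Mbps × 10260 s × 1.04 = 178195.7 Mb
Total: 346886.8 Mb = 43360.8 MB.
= 40.38 GiB.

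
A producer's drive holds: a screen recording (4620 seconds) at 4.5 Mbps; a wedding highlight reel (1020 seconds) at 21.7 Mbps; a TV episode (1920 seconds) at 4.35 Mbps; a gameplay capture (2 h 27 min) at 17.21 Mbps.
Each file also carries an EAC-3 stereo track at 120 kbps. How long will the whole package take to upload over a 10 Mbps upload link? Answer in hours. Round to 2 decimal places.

5.70 hours

Audio: 120 kbps = 0.120 Mbps.
screen recording: 4.620 Mbps × 4620 s = 21344.4 Mb
wedding highlight reel: 21.820 Mbps × 1020 s = 22256.4 Mb
TV episode: 4.470 Mbps × 1920 s = 8582.4 Mb
gameplay capture: 17.330 Mbps × 8820 s = 152850.6 Mb
Total: 205033.8 Mb = 25629.2 MB.
At 10 Mbps: 205033.8 / 10 = 20503 s ≈ 5.7 hours.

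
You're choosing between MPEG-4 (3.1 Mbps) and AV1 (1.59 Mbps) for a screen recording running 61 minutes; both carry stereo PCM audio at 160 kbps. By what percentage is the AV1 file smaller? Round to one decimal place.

46.3%

61 min = 3660 s
Audio: 160 kbps = 0.160 Mbps.
MPEG-4: 3.260 Mbps × 3660 s = 11931.6 Mb = 1.491 GB.
AV1: 1.750 Mbps × 3660 s = 6405.0 Mb = 0.801 GB.
Reduction: (1 − 0.801/1.491) × 100 = 46.32%.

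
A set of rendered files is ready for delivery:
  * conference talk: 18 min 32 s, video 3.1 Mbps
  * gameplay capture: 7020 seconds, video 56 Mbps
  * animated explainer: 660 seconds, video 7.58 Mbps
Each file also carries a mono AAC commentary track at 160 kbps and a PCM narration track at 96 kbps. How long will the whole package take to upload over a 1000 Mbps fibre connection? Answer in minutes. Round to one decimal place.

6.7 minutes

Audio total: 160 + 96 = 256 kbps = 0.256 Mbps.
conference talk: 3.356 Mbps × 1112 s = 3731.9 Mb
gameplay capture: 56.256 Mbps × 7020 s = 394917.1 Mb
animated explainer: 7.836 Mbps × 660 s = 5171.8 Mb
Total: 403820.8 Mb = 50477.6 MB.
At 1000 Mbps: 403820.8 / 1000 = 404 s ≈ 6.73 minutes.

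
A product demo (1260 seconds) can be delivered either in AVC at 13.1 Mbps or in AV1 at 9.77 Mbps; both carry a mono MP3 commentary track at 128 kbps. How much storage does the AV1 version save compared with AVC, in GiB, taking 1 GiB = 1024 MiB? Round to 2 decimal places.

0.49 GiB

Audio: 128 kbps = 0.128 Mbps.
AVC: 13.228 Mbps × 1260 s = 16667.3 Mb = 1.940 GiB.
AV1: 9.898 Mbps × 1260 s = 12471.5 Mb = 1.452 GiB.
Saving: 1.940 − 1.452 = 0.488 GiB.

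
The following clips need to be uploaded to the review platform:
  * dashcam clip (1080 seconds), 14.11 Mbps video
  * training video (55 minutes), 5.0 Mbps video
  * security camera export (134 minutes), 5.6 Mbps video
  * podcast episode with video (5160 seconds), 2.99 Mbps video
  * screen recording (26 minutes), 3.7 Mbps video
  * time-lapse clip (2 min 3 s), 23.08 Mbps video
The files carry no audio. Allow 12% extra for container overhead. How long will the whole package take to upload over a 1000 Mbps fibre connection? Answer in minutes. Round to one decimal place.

1.9 minutes

dashcam clip: 14.110 Mbps × 1080 s × 1.12 = 17067.5 Mb
training video: 5.000 Mbps × 3300 s × 1.12 = 18480.0 Mb
security camera export: 5.600 Mbps × 8040 s × 1.12 = 50426.9 Mb
podcast episode with video: 2.990 Mbps × 5160 s × 1.12 = 17279.8 Mb
screen recording: 3.700 Mbps × 1560 s × 1.12 = 6464.6 Mb
time-lapse clip: 23.080 Mbps × 123 s × 1.12 = 3179.5 Mb
Total: 112898.3 Mb = 14112.3 MB.
At 1000 Mbps: 112898.3 / 1000 = 113 s ≈ 1.88 minutes.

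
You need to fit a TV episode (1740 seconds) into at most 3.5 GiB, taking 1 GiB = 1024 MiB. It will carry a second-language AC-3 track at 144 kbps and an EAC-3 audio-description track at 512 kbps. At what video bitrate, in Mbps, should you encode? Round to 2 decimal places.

16.62 Mbps

Budget: 3.5 GiB = 30064.8 Mb.
Total bitrate budget: 30064.8 Mb / 1740 s = 17.279 Mbps.
Audio total: 144 + 512 = 656 kbps = 0.656 Mbps.
Video: 17.279 − 0.656 = 16.623 Mbps.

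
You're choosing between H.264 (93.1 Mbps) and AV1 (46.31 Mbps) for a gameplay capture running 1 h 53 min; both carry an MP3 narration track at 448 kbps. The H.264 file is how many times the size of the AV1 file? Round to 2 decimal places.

2.00

1 h 53 min = 113 min = 6780 s
Audio: 448 kbps = 0.448 Mbps.
H.264: 93.548 Mbps × 6780 s = 634255.4 Mb = 79.282 GB.
AV1: 46.758 Mbps × 6780 s = 317019.2 Mb = 39.627 GB.
Ratio: 79.282 / 39.627 = 2.001.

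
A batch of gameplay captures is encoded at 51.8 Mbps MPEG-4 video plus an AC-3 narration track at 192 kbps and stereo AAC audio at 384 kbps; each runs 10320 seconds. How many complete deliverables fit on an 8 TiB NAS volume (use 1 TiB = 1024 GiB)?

130

Audio total: 192 + 384 = 576 kbps = 0.576 Mbps.
Total bitrate: 52.376 Mbps.
Per item: 52.376 Mbps × 10320 s = 540,520 Mb = 67,565 MB.
Capacity: 8 TiB = 70,368,744 Mb; 130.19 items → 130 complete.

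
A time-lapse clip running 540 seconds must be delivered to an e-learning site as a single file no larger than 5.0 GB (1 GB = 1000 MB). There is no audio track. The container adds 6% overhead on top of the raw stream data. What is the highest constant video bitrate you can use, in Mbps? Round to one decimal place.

69.9 Mbps

Budget: 5.0 GB = 40000.0 Mb.
Stream payload after overhead: 40000.0 / 1.06 = 37735.8 Mb.
Total bitrate budget: 37735.8 Mb / 540 s = 69.881 Mbps.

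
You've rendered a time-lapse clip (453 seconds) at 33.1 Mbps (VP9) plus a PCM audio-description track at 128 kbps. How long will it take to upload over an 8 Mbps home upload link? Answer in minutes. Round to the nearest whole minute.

31 minutes

Audio: 128 kbps = 0.128 Mbps.
Total bitrate: 33.228 Mbps.
File: 33.228 Mbps × 453 s = 15052.3 Mb.
At 8 Mbps: 15052.3 / 8 = 1881.5 s ≈ 31.4 minutes.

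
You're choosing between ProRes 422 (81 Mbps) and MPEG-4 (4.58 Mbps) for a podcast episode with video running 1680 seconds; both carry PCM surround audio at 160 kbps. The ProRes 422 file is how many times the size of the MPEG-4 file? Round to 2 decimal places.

Audio: 160 kbps = 0.160 Mbps.
ProRes 422: 81.160 Mbps × 1680 s = 136348.8 Mb = 17.044 GB.
MPEG-4: 4.740 Mbps × 1680 s = 7963.2 Mb = 0.995 GB.
Ratio: 17.044 / 0.995 = 17.122.

17.12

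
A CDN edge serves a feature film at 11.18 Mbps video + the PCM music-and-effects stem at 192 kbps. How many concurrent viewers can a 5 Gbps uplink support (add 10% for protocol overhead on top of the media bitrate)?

Audio: 192 kbps = 0.192 Mbps.
Per-viewer media rate: 11.372 Mbps.
On the wire with 10% overhead: 12.509 Mbps.
5 Gbps = 5,000 Mbps; 5,000 / 12.509 = 399.71 → 399 viewers.

399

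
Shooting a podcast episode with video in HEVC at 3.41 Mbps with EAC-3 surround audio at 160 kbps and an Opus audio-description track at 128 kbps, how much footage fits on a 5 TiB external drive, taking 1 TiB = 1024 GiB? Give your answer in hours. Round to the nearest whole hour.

Audio total: 160 + 128 = 288 kbps = 0.288 Mbps.
Total bitrate: 3.41 + 0.288 = 3.698 Mbps.
Capacity: 5 TiB = 43,980,465 Mb.
Recording time: 43,980,465 / 3.698 = 11,893,041 s ≈ 3,304 hours.

3304 hours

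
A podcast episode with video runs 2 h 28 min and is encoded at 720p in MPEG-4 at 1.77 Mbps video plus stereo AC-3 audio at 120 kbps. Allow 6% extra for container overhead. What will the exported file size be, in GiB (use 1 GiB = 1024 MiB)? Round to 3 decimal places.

2 h 28 min = 148 min = 8880 s
Audio: 120 kbps = 0.120 Mbps.
Total bitrate: 1.77 + 0.120 = 1.890 Mbps.
Stream data: 1.890 Mbps × 8880 s = 16783.2 Mb.
With 6% container overhead: ×1.06.
17,790 Mb = 2,223,774,000 bytes ÷ 1,073,741,824 = 2.071 GiB.

2.071 GiB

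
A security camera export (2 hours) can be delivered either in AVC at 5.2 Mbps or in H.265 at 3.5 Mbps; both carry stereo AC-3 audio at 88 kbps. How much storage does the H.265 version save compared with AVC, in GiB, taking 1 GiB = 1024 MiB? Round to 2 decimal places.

1.42 GiB

2 h = 7200 s
Audio: 88 kbps = 0.088 Mbps.
AVC: 5.288 Mbps × 7200 s = 38073.6 Mb = 4.432 GiB.
H.265: 3.588 Mbps × 7200 s = 25833.6 Mb = 3.007 GiB.
Saving: 4.432 − 3.007 = 1.425 GiB.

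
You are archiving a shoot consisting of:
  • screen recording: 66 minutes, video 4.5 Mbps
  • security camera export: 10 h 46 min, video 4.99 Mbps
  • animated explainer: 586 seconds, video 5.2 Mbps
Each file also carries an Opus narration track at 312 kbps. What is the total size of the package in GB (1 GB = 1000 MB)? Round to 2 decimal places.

Audio: 312 kbps = 0.312 Mbps.
screen recording: 4.812 Mbps × 3960 s = 19055.5 Mb
security camera export: 5.302 Mbps × 38760 s = 205505.5 Mb
animated explainer: 5.512 Mbps × 586 s = 3230.0 Mb
Total: 227791.1 Mb = 28473.9 MB.
= 28.47 GB.

28.47 GB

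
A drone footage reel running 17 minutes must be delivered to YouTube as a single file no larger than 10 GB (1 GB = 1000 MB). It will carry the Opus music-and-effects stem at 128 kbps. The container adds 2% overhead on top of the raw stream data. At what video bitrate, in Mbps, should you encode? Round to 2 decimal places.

Budget: 10 GB = 80000.0 Mb.
Stream payload after overhead: 80000.0 / 1.02 = 78431.4 Mb.
17 min = 1020 s
Total bitrate budget: 78431.4 Mb / 1020 s = 76.894 Mbps.
Audio: 128 kbps = 0.128 Mbps.
Video: 76.894 − 0.128 = 76.766 Mbps.

76.77 Mbps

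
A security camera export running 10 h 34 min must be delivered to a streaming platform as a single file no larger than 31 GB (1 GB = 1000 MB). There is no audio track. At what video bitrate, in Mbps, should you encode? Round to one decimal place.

6.5 Mbps

Budget: 31 GB = 248000.0 Mb.
10 h 34 min = 634 min = 38040 s
Total bitrate budget: 248000.0 Mb / 38040 s = 6.519 Mbps.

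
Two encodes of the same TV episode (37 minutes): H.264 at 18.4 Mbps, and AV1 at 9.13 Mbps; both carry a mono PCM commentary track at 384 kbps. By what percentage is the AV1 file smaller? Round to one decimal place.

37 min = 2220 s
Audio: 384 kbps = 0.384 Mbps.
H.264: 18.784 Mbps × 2220 s = 41700.5 Mb = 4.855 GiB.
AV1: 9.514 Mbps × 2220 s = 21121.1 Mb = 2.459 GiB.
Reduction: (1 − 2.459/4.855) × 100 = 49.35%.

49.4%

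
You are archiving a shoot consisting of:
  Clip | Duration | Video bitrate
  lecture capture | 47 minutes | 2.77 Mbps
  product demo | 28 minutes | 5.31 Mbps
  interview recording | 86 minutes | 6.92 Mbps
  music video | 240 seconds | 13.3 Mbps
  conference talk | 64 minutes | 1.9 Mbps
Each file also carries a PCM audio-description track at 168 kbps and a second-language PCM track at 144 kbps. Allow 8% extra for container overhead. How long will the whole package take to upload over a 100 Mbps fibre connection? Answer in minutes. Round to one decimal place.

12.1 minutes

Audio total: 168 + 144 = 312 kbps = 0.312 Mbps.
lecture capture: 3.082 Mbps × 2820 s × 1.08 = 9386.5 Mb
product demo: 5.622 Mbps × 1680 s × 1.08 = 10200.6 Mb
interview recording: 7.232 Mbps × 5160 s × 1.08 = 40302.5 Mb
music video: 13.612 Mbps × 240 s × 1.08 = 3528.2 Mb
conference talk: 2.212 Mbps × 3840 s × 1.08 = 9173.6 Mb
Total: 72591.4 Mb = 9073.9 MB.
At 100 Mbps: 72591.4 / 100 = 726 s ≈ 12.1 minutes.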